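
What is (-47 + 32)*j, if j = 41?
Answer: -615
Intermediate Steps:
(-47 + 32)*j = (-47 + 32)*41 = -15*41 = -615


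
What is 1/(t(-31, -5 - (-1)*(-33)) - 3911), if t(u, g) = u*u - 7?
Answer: -1/2957 ≈ -0.00033818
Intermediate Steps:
t(u, g) = -7 + u² (t(u, g) = u² - 7 = -7 + u²)
1/(t(-31, -5 - (-1)*(-33)) - 3911) = 1/((-7 + (-31)²) - 3911) = 1/((-7 + 961) - 3911) = 1/(954 - 3911) = 1/(-2957) = -1/2957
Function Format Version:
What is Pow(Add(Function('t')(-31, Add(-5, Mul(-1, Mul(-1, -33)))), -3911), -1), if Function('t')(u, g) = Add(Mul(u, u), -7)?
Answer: Rational(-1, 2957) ≈ -0.00033818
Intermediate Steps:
Function('t')(u, g) = Add(-7, Pow(u, 2)) (Function('t')(u, g) = Add(Pow(u, 2), -7) = Add(-7, Pow(u, 2)))
Pow(Add(Function('t')(-31, Add(-5, Mul(-1, Mul(-1, -33)))), -3911), -1) = Pow(Add(Add(-7, Pow(-31, 2)), -3911), -1) = Pow(Add(Add(-7, 961), -3911), -1) = Pow(Add(954, -3911), -1) = Pow(-2957, -1) = Rational(-1, 2957)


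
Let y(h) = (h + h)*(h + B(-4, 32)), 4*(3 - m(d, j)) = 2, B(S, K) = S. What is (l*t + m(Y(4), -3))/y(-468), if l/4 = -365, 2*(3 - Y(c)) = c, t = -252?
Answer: 735845/883584 ≈ 0.83280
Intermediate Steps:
Y(c) = 3 - c/2
m(d, j) = 5/2 (m(d, j) = 3 - ¼*2 = 3 - ½ = 5/2)
l = -1460 (l = 4*(-365) = -1460)
y(h) = 2*h*(-4 + h) (y(h) = (h + h)*(h - 4) = (2*h)*(-4 + h) = 2*h*(-4 + h))
(l*t + m(Y(4), -3))/y(-468) = (-1460*(-252) + 5/2)/((2*(-468)*(-4 - 468))) = (367920 + 5/2)/((2*(-468)*(-472))) = (735845/2)/441792 = (735845/2)*(1/441792) = 735845/883584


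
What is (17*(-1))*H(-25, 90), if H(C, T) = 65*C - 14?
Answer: 27863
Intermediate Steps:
H(C, T) = -14 + 65*C
(17*(-1))*H(-25, 90) = (17*(-1))*(-14 + 65*(-25)) = -17*(-14 - 1625) = -17*(-1639) = 27863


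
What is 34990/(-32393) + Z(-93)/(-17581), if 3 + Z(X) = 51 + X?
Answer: -613701505/569501333 ≈ -1.0776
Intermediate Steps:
Z(X) = 48 + X (Z(X) = -3 + (51 + X) = 48 + X)
34990/(-32393) + Z(-93)/(-17581) = 34990/(-32393) + (48 - 93)/(-17581) = 34990*(-1/32393) - 45*(-1/17581) = -34990/32393 + 45/17581 = -613701505/569501333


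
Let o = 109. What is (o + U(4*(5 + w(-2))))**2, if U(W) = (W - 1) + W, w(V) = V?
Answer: 17424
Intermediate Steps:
U(W) = -1 + 2*W (U(W) = (-1 + W) + W = -1 + 2*W)
(o + U(4*(5 + w(-2))))**2 = (109 + (-1 + 2*(4*(5 - 2))))**2 = (109 + (-1 + 2*(4*3)))**2 = (109 + (-1 + 2*12))**2 = (109 + (-1 + 24))**2 = (109 + 23)**2 = 132**2 = 17424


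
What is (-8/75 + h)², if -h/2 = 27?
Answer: 16467364/5625 ≈ 2927.5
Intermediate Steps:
h = -54 (h = -2*27 = -54)
(-8/75 + h)² = (-8/75 - 54)² = (-4058/75)² = 16467364/5625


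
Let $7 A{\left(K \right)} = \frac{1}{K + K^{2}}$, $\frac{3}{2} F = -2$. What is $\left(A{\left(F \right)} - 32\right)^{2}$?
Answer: $\frac{786769}{784} \approx 1003.5$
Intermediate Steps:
$F = - \frac{4}{3}$ ($F = \frac{2}{3} \left(-2\right) = - \frac{4}{3} \approx -1.3333$)
$A{\left(K \right)} = \frac{1}{7 \left(K + K^{2}\right)}$
$\left(A{\left(F \right)} - 32\right)^{2} = \left(\frac{1}{7 \left(- \frac{4}{3}\right) \left(1 - \frac{4}{3}\right)} - 32\right)^{2} = \left(\frac{1}{7} \left(- \frac{3}{4}\right) \frac{1}{- \frac{1}{3}} - 32\right)^{2} = \left(\frac{1}{7} \left(- \frac{3}{4}\right) \left(-3\right) - 32\right)^{2} = \left(\frac{9}{28} - 32\right)^{2} = \left(- \frac{887}{28}\right)^{2} = \frac{786769}{784}$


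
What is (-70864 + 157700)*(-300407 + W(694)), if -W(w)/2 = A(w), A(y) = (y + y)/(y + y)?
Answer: -26086315924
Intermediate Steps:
A(y) = 1 (A(y) = (2*y)/((2*y)) = (2*y)*(1/(2*y)) = 1)
W(w) = -2 (W(w) = -2*1 = -2)
(-70864 + 157700)*(-300407 + W(694)) = (-70864 + 157700)*(-300407 - 2) = 86836*(-300409) = -26086315924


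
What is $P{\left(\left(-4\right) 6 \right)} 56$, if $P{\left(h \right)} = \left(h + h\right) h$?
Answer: $64512$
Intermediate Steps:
$P{\left(h \right)} = 2 h^{2}$ ($P{\left(h \right)} = 2 h h = 2 h^{2}$)
$P{\left(\left(-4\right) 6 \right)} 56 = 2 \left(\left(-4\right) 6\right)^{2} \cdot 56 = 2 \left(-24\right)^{2} \cdot 56 = 2 \cdot 576 \cdot 56 = 1152 \cdot 56 = 64512$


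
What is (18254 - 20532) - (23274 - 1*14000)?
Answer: -11552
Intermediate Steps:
(18254 - 20532) - (23274 - 1*14000) = -2278 - (23274 - 14000) = -2278 - 1*9274 = -2278 - 9274 = -11552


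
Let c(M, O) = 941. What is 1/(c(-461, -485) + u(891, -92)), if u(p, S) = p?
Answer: 1/1832 ≈ 0.00054585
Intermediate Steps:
1/(c(-461, -485) + u(891, -92)) = 1/(941 + 891) = 1/1832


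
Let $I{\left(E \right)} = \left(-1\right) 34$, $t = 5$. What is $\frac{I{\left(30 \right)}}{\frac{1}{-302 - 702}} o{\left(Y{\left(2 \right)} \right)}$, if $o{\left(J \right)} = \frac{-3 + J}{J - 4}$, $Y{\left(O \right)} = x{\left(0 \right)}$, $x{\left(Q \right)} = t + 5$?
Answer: $\frac{119476}{3} \approx 39825.0$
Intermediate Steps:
$I{\left(E \right)} = -34$
$x{\left(Q \right)} = 10$ ($x{\left(Q \right)} = 5 + 5 = 10$)
$Y{\left(O \right)} = 10$
$o{\left(J \right)} = \frac{-3 + J}{-4 + J}$
$\frac{I{\left(30 \right)}}{\frac{1}{-302 - 702}} o{\left(Y{\left(2 \right)} \right)} = - \frac{34}{\frac{1}{-302 - 702}} \frac{-3 + 10}{-4 + 10} = - \frac{34}{\frac{1}{-1004}} \cdot \frac{1}{6} \cdot 7 = - \frac{34}{- \frac{1}{1004}} \cdot \frac{1}{6} \cdot 7 = \left(-34\right) \left(-1004\right) \frac{7}{6} = 34136 \cdot \frac{7}{6} = \frac{119476}{3}$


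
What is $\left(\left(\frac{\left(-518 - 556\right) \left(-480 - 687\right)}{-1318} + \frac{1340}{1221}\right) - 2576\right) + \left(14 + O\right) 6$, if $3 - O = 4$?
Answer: $- \frac{2774280221}{804639} \approx -3447.9$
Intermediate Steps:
$O = -1$ ($O = 3 - 4 = -1$)
$\left(\left(\frac{\left(-518 - 556\right) \left(-480 - 687\right)}{-1318} + \frac{1340}{1221}\right) - 2576\right) + \left(14 + O\right) 6 = \left(\left(\frac{\left(-518 - 556\right) \left(-480 - 687\right)}{-1318} + \frac{1340}{1221}\right) - 2576\right) + \left(14 - 1\right) 6 = \left(\left(\left(-1074\right) \left(-1167\right) \left(- \frac{1}{1318}\right) + 1340 \cdot \frac{1}{1221}\right) - 2576\right) + 13 \cdot 6 = \left(\left(1253358 \left(- \frac{1}{1318}\right) + \frac{1340}{1221}\right) - 2576\right) + 78 = \left(\left(- \frac{626679}{659} + \frac{1340}{1221}\right) - 2576\right) + 78 = \left(- \frac{764291999}{804639} - 2576\right) + 78 = - \frac{2837042063}{804639} + 78 = - \frac{2774280221}{804639}$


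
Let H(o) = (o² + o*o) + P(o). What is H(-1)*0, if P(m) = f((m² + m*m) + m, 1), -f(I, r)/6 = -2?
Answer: 0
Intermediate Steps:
f(I, r) = 12 (f(I, r) = -6*(-2) = 12)
P(m) = 12
H(o) = 12 + 2*o² (H(o) = (o² + o*o) + 12 = (o² + o²) + 12 = 2*o² + 12 = 12 + 2*o²)
H(-1)*0 = (12 + 2*(-1)²)*0 = (12 + 2*1)*0 = (12 + 2)*0 = 14*0 = 0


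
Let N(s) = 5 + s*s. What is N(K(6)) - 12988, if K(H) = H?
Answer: -12947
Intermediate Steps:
N(s) = 5 + s²
N(K(6)) - 12988 = (5 + 6²) - 12988 = (5 + 36) - 12988 = 41 - 12988 = -12947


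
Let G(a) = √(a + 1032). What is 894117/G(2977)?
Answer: 894117*√4009/4009 ≈ 14121.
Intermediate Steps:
G(a) = √(1032 + a)
894117/G(2977) = 894117/(√(1032 + 2977)) = 894117/(√4009) = 894117*(√4009/4009) = 894117*√4009/4009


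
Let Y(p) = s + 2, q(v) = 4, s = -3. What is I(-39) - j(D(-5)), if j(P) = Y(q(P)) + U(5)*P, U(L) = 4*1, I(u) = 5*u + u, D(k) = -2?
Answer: -225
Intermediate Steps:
Y(p) = -1 (Y(p) = -3 + 2 = -1)
I(u) = 6*u
U(L) = 4
j(P) = -1 + 4*P
I(-39) - j(D(-5)) = 6*(-39) - (-1 + 4*(-2)) = -234 - (-1 - 8) = -234 - 1*(-9) = -234 + 9 = -225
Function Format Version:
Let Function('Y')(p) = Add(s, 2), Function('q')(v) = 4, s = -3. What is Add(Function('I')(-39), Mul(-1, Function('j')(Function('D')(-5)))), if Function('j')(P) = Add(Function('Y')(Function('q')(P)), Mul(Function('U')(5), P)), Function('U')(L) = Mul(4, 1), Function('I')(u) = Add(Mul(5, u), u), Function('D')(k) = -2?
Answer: -225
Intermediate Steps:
Function('Y')(p) = -1 (Function('Y')(p) = Add(-3, 2) = -1)
Function('I')(u) = Mul(6, u)
Function('U')(L) = 4
Function('j')(P) = Add(-1, Mul(4, P))
Add(Function('I')(-39), Mul(-1, Function('j')(Function('D')(-5)))) = Add(Mul(6, -39), Mul(-1, Add(-1, Mul(4, -2)))) = Add(-234, Mul(-1, Add(-1, -8))) = Add(-234, Mul(-1, -9)) = Add(-234, 9) = -225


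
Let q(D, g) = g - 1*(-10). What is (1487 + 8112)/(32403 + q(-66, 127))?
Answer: 9599/32540 ≈ 0.29499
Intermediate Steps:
q(D, g) = 10 + g (q(D, g) = g + 10 = 10 + g)
(1487 + 8112)/(32403 + q(-66, 127)) = (1487 + 8112)/(32403 + (10 + 127)) = 9599/(32403 + 137) = 9599/32540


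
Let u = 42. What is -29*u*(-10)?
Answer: 12180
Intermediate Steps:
-29*u*(-10) = -29*42*(-10) = -1218*(-10) = 12180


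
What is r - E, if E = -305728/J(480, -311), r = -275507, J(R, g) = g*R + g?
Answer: -41213673365/149591 ≈ -2.7551e+5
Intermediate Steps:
J(R, g) = g + R*g (J(R, g) = R*g + g = g + R*g)
E = 305728/149591 (E = -305728*(-1/(311*(1 + 480))) = -305728/((-311*481)) = -305728/(-149591) = -305728*(-1/149591) = 305728/149591 ≈ 2.0438)
r - E = -275507 - 1*305728/149591 = -275507 - 305728/149591 = -41213673365/149591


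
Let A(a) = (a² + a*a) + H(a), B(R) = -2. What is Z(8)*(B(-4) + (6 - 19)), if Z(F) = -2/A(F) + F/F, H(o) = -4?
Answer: -915/62 ≈ -14.758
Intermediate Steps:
A(a) = -4 + 2*a² (A(a) = (a² + a*a) - 4 = (a² + a²) - 4 = 2*a² - 4 = -4 + 2*a²)
Z(F) = 1 - 2/(-4 + 2*F²) (Z(F) = -2/(-4 + 2*F²) + F/F = -2/(-4 + 2*F²) + 1 = 1 - 2/(-4 + 2*F²))
Z(8)*(B(-4) + (6 - 19)) = ((-3 + 8²)/(-2 + 8²))*(-2 + (6 - 19)) = ((-3 + 64)/(-2 + 64))*(-2 - 13) = (61/62)*(-15) = -915/62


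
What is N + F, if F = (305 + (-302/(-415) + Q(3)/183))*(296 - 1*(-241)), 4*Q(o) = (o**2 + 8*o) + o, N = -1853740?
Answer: -42770649646/25315 ≈ -1.6895e+6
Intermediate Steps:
Q(o) = o**2/4 + 9*o/4 (Q(o) = ((o**2 + 8*o) + o)/4 = (o**2 + 9*o)/4 = o**2/4 + 9*o/4)
F = 4156778454/25315 (F = (305 + (-302/(-415) + ((1/4)*3*(9 + 3))/183))*(296 - 1*(-241)) = (305 + (-302*(-1/415) + ((1/4)*3*12)*(1/183)))*(296 + 241) = (305 + (302/415 + 9*(1/183)))*537 = (305 + (302/415 + 3/61))*537 = (305 + 19667/25315)*537 = (7740742/25315)*537 = 4156778454/25315 ≈ 1.6420e+5)
N + F = -1853740 + 4156778454/25315 = -42770649646/25315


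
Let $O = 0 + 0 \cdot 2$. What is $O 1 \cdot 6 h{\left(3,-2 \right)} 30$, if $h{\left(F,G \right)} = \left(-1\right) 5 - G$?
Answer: $0$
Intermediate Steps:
$O = 0$ ($O = 0 + 0 = 0$)
$h{\left(F,G \right)} = -5 - G$
$O 1 \cdot 6 h{\left(3,-2 \right)} 30 = 0 \cdot 1 \cdot 6 \left(-5 - -2\right) 30 = 0 \cdot 6 \left(-5 + 2\right) 30 = 0 \left(-3\right) 30 = 0 \cdot 30 = 0$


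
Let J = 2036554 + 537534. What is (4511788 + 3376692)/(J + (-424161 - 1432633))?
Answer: 3944240/358647 ≈ 10.998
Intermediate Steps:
J = 2574088
(4511788 + 3376692)/(J + (-424161 - 1432633)) = (4511788 + 3376692)/(2574088 + (-424161 - 1432633)) = 7888480/(2574088 - 1856794) = 7888480/717294 = 7888480*(1/717294) = 3944240/358647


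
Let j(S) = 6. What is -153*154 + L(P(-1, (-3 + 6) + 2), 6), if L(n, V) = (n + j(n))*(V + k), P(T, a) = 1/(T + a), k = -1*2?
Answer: -23537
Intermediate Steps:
k = -2
L(n, V) = (-2 + V)*(6 + n) (L(n, V) = (n + 6)*(V - 2) = (6 + n)*(-2 + V) = (-2 + V)*(6 + n))
-153*154 + L(P(-1, (-3 + 6) + 2), 6) = -153*154 + (-12 - 2/(-1 + ((-3 + 6) + 2)) + 6*6 + 6/(-1 + ((-3 + 6) + 2))) = -23562 + (-12 - 2/(-1 + (3 + 2)) + 36 + 6/(-1 + (3 + 2))) = -23562 + (-12 - 2/(-1 + 5) + 36 + 6/(-1 + 5)) = -23562 + (-12 - 2/4 + 36 + 6/4) = -23562 + (-12 - 2*¼ + 36 + 6*(¼)) = -23562 + (-12 - ½ + 36 + 3/2) = -23562 + 25 = -23537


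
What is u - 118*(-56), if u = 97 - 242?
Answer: 6463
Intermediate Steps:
u = -145
u - 118*(-56) = -145 - 118*(-56) = -145 + 6608 = 6463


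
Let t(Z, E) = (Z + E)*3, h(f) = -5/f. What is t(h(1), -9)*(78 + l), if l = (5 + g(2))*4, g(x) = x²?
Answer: -4788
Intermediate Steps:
t(Z, E) = 3*E + 3*Z (t(Z, E) = (E + Z)*3 = 3*E + 3*Z)
l = 36 (l = (5 + 2²)*4 = (5 + 4)*4 = 9*4 = 36)
t(h(1), -9)*(78 + l) = (3*(-9) + 3*(-5/1))*(78 + 36) = (-27 + 3*(-5*1))*114 = (-27 + 3*(-5))*114 = (-27 - 15)*114 = -42*114 = -4788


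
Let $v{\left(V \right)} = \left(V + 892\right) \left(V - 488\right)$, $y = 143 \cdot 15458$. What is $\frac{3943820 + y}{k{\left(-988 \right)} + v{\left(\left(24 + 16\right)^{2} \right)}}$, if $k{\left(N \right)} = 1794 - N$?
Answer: $\frac{3077157}{1386943} \approx 2.2187$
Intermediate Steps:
$y = 2210494$
$v{\left(V \right)} = \left(-488 + V\right) \left(892 + V\right)$ ($v{\left(V \right)} = \left(892 + V\right) \left(-488 + V\right) = \left(-488 + V\right) \left(892 + V\right)$)
$\frac{3943820 + y}{k{\left(-988 \right)} + v{\left(\left(24 + 16\right)^{2} \right)}} = \frac{3943820 + 2210494}{\left(1794 - -988\right) + \left(-435296 + \left(\left(24 + 16\right)^{2}\right)^{2} + 404 \left(24 + 16\right)^{2}\right)} = \frac{6154314}{\left(1794 + 988\right) + \left(-435296 + \left(40^{2}\right)^{2} + 404 \cdot 40^{2}\right)} = \frac{6154314}{2782 + \left(-435296 + 1600^{2} + 404 \cdot 1600\right)} = \frac{6154314}{2782 + \left(-435296 + 2560000 + 646400\right)} = \frac{6154314}{2782 + 2771104} = \frac{6154314}{2773886} = 6154314 \cdot \frac{1}{2773886} = \frac{3077157}{1386943}$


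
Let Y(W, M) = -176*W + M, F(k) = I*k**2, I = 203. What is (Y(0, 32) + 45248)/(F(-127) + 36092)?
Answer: 45280/3310279 ≈ 0.013679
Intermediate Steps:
F(k) = 203*k**2
Y(W, M) = M - 176*W
(Y(0, 32) + 45248)/(F(-127) + 36092) = ((32 - 176*0) + 45248)/(203*(-127)**2 + 36092) = ((32 + 0) + 45248)/(203*16129 + 36092) = (32 + 45248)/(3274187 + 36092) = 45280/3310279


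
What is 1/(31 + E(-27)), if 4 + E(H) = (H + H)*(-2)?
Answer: 1/135 ≈ 0.0074074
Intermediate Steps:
E(H) = -4 - 4*H (E(H) = -4 + (H + H)*(-2) = -4 + (2*H)*(-2) = -4 - 4*H)
1/(31 + E(-27)) = 1/(31 + (-4 - 4*(-27))) = 1/(31 + (-4 + 108)) = 1/(31 + 104) = 1/135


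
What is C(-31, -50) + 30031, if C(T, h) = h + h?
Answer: 29931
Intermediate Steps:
C(T, h) = 2*h
C(-31, -50) + 30031 = 2*(-50) + 30031 = -100 + 30031 = 29931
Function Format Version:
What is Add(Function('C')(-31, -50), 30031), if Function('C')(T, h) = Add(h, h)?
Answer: 29931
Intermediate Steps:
Function('C')(T, h) = Mul(2, h)
Add(Function('C')(-31, -50), 30031) = Add(Mul(2, -50), 30031) = Add(-100, 30031) = 29931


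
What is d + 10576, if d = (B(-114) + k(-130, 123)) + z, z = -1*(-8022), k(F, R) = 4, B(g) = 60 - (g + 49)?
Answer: 18727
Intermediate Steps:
B(g) = 11 - g (B(g) = 60 - (49 + g) = 60 + (-49 - g) = 11 - g)
z = 8022
d = 8151 (d = ((11 - 1*(-114)) + 4) + 8022 = ((11 + 114) + 4) + 8022 = (125 + 4) + 8022 = 129 + 8022 = 8151)
d + 10576 = 8151 + 10576 = 18727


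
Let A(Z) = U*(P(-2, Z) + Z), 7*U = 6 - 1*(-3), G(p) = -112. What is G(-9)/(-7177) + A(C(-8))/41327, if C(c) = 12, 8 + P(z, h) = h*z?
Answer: 31108508/2076227153 ≈ 0.014983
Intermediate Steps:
P(z, h) = -8 + h*z
U = 9/7 (U = (6 - 1*(-3))/7 = (6 + 3)/7 = (1/7)*9 = 9/7 ≈ 1.2857)
A(Z) = -72/7 - 9*Z/7 (A(Z) = 9*((-8 + Z*(-2)) + Z)/7 = 9*((-8 - 2*Z) + Z)/7 = 9*(-8 - Z)/7 = -72/7 - 9*Z/7)
G(-9)/(-7177) + A(C(-8))/41327 = -112/(-7177) + (-72/7 - 9/7*12)/41327 = -112*(-1/7177) + (-72/7 - 108/7)*(1/41327) = 112/7177 - 180/7*1/41327 = 112/7177 - 180/289289 = 31108508/2076227153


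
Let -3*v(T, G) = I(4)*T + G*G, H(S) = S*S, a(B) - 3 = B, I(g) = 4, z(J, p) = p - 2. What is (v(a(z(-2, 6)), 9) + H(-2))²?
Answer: 9409/9 ≈ 1045.4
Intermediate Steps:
z(J, p) = -2 + p
a(B) = 3 + B
H(S) = S²
v(T, G) = -4*T/3 - G²/3 (v(T, G) = -(4*T + G*G)/3 = -(4*T + G²)/3 = -(G² + 4*T)/3 = -4*T/3 - G²/3)
(v(a(z(-2, 6)), 9) + H(-2))² = ((-4*(3 + (-2 + 6))/3 - ⅓*9²) + (-2)²)² = ((-4*(3 + 4)/3 - ⅓*81) + 4)² = ((-4/3*7 - 27) + 4)² = ((-28/3 - 27) + 4)² = (-109/3 + 4)² = (-97/3)² = 9409/9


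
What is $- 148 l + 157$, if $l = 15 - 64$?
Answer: $7409$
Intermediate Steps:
$l = -49$ ($l = 15 - 64 = -49$)
$- 148 l + 157 = \left(-148\right) \left(-49\right) + 157 = 7252 + 157 = 7409$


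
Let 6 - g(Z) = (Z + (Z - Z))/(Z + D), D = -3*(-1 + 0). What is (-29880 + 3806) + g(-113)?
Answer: -2867593/110 ≈ -26069.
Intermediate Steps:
D = 3 (D = -3*(-1) = 3)
g(Z) = 6 - Z/(3 + Z) (g(Z) = 6 - (Z + (Z - Z))/(Z + 3) = 6 - (Z + 0)/(3 + Z) = 6 - Z/(3 + Z))
(-29880 + 3806) + g(-113) = (-29880 + 3806) + (18 + 5*(-113))/(3 - 113) = -26074 + (18 - 565)/(-110) = -26074 - 1/110*(-547) = -26074 + 547/110 = -2867593/110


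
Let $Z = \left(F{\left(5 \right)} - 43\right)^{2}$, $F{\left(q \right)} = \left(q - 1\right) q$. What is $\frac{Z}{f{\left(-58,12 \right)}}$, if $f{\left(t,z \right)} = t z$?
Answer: $- \frac{529}{696} \approx -0.76006$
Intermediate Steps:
$F{\left(q \right)} = q \left(-1 + q\right)$ ($F{\left(q \right)} = \left(-1 + q\right) q = q \left(-1 + q\right)$)
$Z = 529$ ($Z = \left(5 \left(-1 + 5\right) - 43\right)^{2} = \left(5 \cdot 4 - 43\right)^{2} = \left(20 - 43\right)^{2} = \left(-23\right)^{2} = 529$)
$\frac{Z}{f{\left(-58,12 \right)}} = \frac{529}{\left(-58\right) 12} = \frac{529}{-696} = 529 \left(- \frac{1}{696}\right) = - \frac{529}{696}$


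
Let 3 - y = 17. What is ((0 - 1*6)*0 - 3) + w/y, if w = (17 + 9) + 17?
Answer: -85/14 ≈ -6.0714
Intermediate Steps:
y = -14 (y = 3 - 1*17 = 3 - 17 = -14)
w = 43 (w = 26 + 17 = 43)
((0 - 1*6)*0 - 3) + w/y = ((0 - 1*6)*0 - 3) + 43/(-14) = ((0 - 6)*0 - 3) + 43*(-1/14) = (-6*0 - 3) - 43/14 = (0 - 3) - 43/14 = -3 - 43/14 = -85/14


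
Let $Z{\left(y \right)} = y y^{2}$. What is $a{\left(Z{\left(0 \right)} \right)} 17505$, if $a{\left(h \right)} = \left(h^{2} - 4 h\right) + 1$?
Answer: $17505$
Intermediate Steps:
$Z{\left(y \right)} = y^{3}$
$a{\left(h \right)} = 1 + h^{2} - 4 h$
$a{\left(Z{\left(0 \right)} \right)} 17505 = \left(1 + \left(0^{3}\right)^{2} - 4 \cdot 0^{3}\right) 17505 = \left(1 + 0^{2} - 0\right) 17505 = \left(1 + 0 + 0\right) 17505 = 1 \cdot 17505 = 17505$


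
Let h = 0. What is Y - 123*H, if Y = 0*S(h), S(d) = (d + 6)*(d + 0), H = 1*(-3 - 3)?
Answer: 738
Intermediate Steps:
H = -6 (H = 1*(-6) = -6)
S(d) = d*(6 + d) (S(d) = (6 + d)*d = d*(6 + d))
Y = 0 (Y = 0*(0*(6 + 0)) = 0*(0*6) = 0*0 = 0)
Y - 123*H = 0 - 123*(-6) = 0 + 738 = 738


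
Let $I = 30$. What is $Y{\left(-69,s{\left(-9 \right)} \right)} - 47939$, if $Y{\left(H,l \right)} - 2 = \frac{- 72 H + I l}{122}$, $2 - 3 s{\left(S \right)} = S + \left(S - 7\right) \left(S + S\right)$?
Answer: $- \frac{2923058}{61} \approx -47919.0$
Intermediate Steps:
$s{\left(S \right)} = \frac{2}{3} - \frac{S}{3} - \frac{2 S \left(-7 + S\right)}{3}$ ($s{\left(S \right)} = \frac{2}{3} - \frac{S + \left(S - 7\right) \left(S + S\right)}{3} = \frac{2}{3} - \frac{S + \left(-7 + S\right) 2 S}{3} = \frac{2}{3} - \frac{S + 2 S \left(-7 + S\right)}{3} = \frac{2}{3} - \left(\frac{S}{3} + \frac{2 S \left(-7 + S\right)}{3}\right) = \frac{2}{3} - \frac{S}{3} - \frac{2 S \left(-7 + S\right)}{3}$)
$Y{\left(H,l \right)} = 2 - \frac{36 H}{61} + \frac{15 l}{61}$ ($Y{\left(H,l \right)} = 2 + \frac{- 72 H + 30 l}{122} = 2 + \left(- 72 H + 30 l\right) \frac{1}{122} = 2 - \left(- \frac{15 l}{61} + \frac{36 H}{61}\right) = 2 - \frac{36 H}{61} + \frac{15 l}{61}$)
$Y{\left(-69,s{\left(-9 \right)} \right)} - 47939 = \left(2 - - \frac{2484}{61} + \frac{15 \left(\frac{2}{3} - \frac{2 \left(-9\right)^{2}}{3} + \frac{13}{3} \left(-9\right)\right)}{61}\right) - 47939 = \left(2 + \frac{2484}{61} + \frac{15 \left(\frac{2}{3} - 54 - 39\right)}{61}\right) - 47939 = \left(2 + \frac{2484}{61} + \frac{15}{61} \left(- \frac{277}{3}\right)\right) - 47939 = \left(2 + \frac{2484}{61} - \frac{1385}{61}\right) - 47939 = \frac{1221}{61} - 47939 = - \frac{2923058}{61}$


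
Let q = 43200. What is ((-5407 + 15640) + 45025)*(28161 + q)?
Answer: 3943266138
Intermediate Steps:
((-5407 + 15640) + 45025)*(28161 + q) = ((-5407 + 15640) + 45025)*(28161 + 43200) = (10233 + 45025)*71361 = 55258*71361 = 3943266138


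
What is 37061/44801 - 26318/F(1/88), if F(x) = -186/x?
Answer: 892843583/366651384 ≈ 2.4351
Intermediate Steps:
37061/44801 - 26318/F(1/88) = 37061/44801 - 26318/((-186/(1/88))) = 37061*(1/44801) - 26318/((-186/1/88)) = 37061/44801 - 26318/((-186*88)) = 37061/44801 - 26318/(-16368) = 37061/44801 - 26318*(-1/16368) = 37061/44801 + 13159/8184 = 892843583/366651384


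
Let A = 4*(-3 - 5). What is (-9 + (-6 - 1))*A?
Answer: 512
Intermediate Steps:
A = -32 (A = 4*(-8) = -32)
(-9 + (-6 - 1))*A = (-9 + (-6 - 1))*(-32) = (-9 - 7)*(-32) = -16*(-32) = 512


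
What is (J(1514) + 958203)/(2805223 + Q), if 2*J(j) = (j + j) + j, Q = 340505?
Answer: 160079/524288 ≈ 0.30533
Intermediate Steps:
J(j) = 3*j/2 (J(j) = ((j + j) + j)/2 = (2*j + j)/2 = (3*j)/2 = 3*j/2)
(J(1514) + 958203)/(2805223 + Q) = ((3/2)*1514 + 958203)/(2805223 + 340505) = (2271 + 958203)/3145728 = 960474*(1/3145728) = 160079/524288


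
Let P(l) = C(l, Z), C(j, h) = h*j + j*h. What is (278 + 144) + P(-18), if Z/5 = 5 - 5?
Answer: 422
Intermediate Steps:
Z = 0 (Z = 5*(5 - 5) = 5*0 = 0)
C(j, h) = 2*h*j (C(j, h) = h*j + h*j = 2*h*j)
P(l) = 0 (P(l) = 2*0*l = 0)
(278 + 144) + P(-18) = (278 + 144) + 0 = 422 + 0 = 422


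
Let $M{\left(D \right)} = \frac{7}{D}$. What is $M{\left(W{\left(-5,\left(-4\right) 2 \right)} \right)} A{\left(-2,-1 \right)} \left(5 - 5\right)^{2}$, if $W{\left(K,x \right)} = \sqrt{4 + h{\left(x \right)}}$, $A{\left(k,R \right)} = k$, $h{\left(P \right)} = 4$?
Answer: $0$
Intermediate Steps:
$W{\left(K,x \right)} = 2 \sqrt{2}$ ($W{\left(K,x \right)} = \sqrt{4 + 4} = \sqrt{8} = 2 \sqrt{2}$)
$M{\left(W{\left(-5,\left(-4\right) 2 \right)} \right)} A{\left(-2,-1 \right)} \left(5 - 5\right)^{2} = \frac{7}{2 \sqrt{2}} \left(-2\right) \left(5 - 5\right)^{2} = 7 \frac{\sqrt{2}}{4} \left(-2\right) 0^{2} = \frac{7 \sqrt{2}}{4} \left(-2\right) 0 = - \frac{7 \sqrt{2}}{2} \cdot 0 = 0$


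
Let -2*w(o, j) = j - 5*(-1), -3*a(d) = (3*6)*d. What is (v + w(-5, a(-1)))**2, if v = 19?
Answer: 729/4 ≈ 182.25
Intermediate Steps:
a(d) = -6*d (a(d) = -3*6*d/3 = -6*d)
w(o, j) = -5/2 - j/2 (w(o, j) = -(j - 5*(-1))/2 = -(j + 5)/2 = -(5 + j)/2 = -5/2 - j/2)
(v + w(-5, a(-1)))**2 = (19 + (-5/2 - (-3)*(-1)))**2 = (19 + (-5/2 - 1/2*6))**2 = (19 + (-5/2 - 3))**2 = (19 - 11/2)**2 = (27/2)**2 = 729/4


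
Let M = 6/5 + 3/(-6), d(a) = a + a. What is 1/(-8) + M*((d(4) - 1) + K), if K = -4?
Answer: 79/40 ≈ 1.9750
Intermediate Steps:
d(a) = 2*a
M = 7/10 (M = 6*(⅕) + 3*(-⅙) = 6/5 - ½ = 7/10 ≈ 0.70000)
1/(-8) + M*((d(4) - 1) + K) = 1/(-8) + 7*((2*4 - 1) - 4)/10 = -⅛ + 7*((8 - 1) - 4)/10 = -⅛ + 7*(7 - 4)/10 = -⅛ + (7/10)*3 = -⅛ + 21/10 = 79/40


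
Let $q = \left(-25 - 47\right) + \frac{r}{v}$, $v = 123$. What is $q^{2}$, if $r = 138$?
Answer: $\frac{8444836}{1681} \approx 5023.7$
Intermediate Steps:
$q = - \frac{2906}{41}$ ($q = \left(-25 - 47\right) + \frac{138}{123} = -72 + 138 \cdot \frac{1}{123} = -72 + \frac{46}{41} = - \frac{2906}{41} \approx -70.878$)
$q^{2} = \left(- \frac{2906}{41}\right)^{2} = \frac{8444836}{1681}$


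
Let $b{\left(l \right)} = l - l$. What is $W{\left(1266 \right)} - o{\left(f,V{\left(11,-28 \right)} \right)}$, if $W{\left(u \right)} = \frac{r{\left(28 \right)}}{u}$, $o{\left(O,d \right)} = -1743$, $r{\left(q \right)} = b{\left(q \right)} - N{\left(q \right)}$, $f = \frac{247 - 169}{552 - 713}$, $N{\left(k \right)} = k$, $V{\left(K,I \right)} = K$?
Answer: $\frac{1103305}{633} \approx 1743.0$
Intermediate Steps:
$b{\left(l \right)} = 0$
$f = - \frac{78}{161}$ ($f = \frac{78}{-161} = 78 \left(- \frac{1}{161}\right) = - \frac{78}{161} \approx -0.48447$)
$r{\left(q \right)} = - q$ ($r{\left(q \right)} = 0 - q = - q$)
$W{\left(u \right)} = - \frac{28}{u}$ ($W{\left(u \right)} = \frac{\left(-1\right) 28}{u} = - \frac{28}{u}$)
$W{\left(1266 \right)} - o{\left(f,V{\left(11,-28 \right)} \right)} = - \frac{28}{1266} - -1743 = \left(-28\right) \frac{1}{1266} + 1743 = - \frac{14}{633} + 1743 = \frac{1103305}{633}$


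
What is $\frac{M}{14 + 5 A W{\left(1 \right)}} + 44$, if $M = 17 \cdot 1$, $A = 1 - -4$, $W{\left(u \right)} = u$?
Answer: $\frac{1733}{39} \approx 44.436$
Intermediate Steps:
$A = 5$ ($A = 1 + 4 = 5$)
$M = 17$
$\frac{M}{14 + 5 A W{\left(1 \right)}} + 44 = \frac{17}{14 + 5 \cdot 5 \cdot 1} + 44 = \frac{17}{14 + 25 \cdot 1} + 44 = \frac{17}{14 + 25} + 44 = \frac{17}{39} + 44 = \frac{1733}{39}$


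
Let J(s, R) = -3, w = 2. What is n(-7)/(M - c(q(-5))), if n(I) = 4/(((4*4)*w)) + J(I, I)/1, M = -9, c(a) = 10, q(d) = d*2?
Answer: 23/152 ≈ 0.15132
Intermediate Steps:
q(d) = 2*d
n(I) = -23/8 (n(I) = 4/(((4*4)*2)) - 3/1 = 4/((16*2)) - 3*1 = 4/32 - 3 = 4*(1/32) - 3 = ⅛ - 3 = -23/8)
n(-7)/(M - c(q(-5))) = -23/(8*(-9 - 1*10)) = -23/(8*(-9 - 10)) = -23/8/(-19) = -23/8*(-1/19) = 23/152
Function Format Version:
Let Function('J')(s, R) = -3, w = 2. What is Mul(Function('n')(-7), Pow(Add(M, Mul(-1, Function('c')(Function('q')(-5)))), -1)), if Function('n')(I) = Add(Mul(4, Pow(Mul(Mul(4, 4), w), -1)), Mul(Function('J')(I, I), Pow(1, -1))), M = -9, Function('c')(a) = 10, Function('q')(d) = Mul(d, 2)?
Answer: Rational(23, 152) ≈ 0.15132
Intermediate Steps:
Function('q')(d) = Mul(2, d)
Function('n')(I) = Rational(-23, 8) (Function('n')(I) = Add(Mul(4, Pow(Mul(Mul(4, 4), 2), -1)), Mul(-3, Pow(1, -1))) = Add(Mul(4, Pow(Mul(16, 2), -1)), Mul(-3, 1)) = Add(Mul(4, Pow(32, -1)), -3) = Add(Mul(4, Rational(1, 32)), -3) = Add(Rational(1, 8), -3) = Rational(-23, 8))
Mul(Function('n')(-7), Pow(Add(M, Mul(-1, Function('c')(Function('q')(-5)))), -1)) = Mul(Rational(-23, 8), Pow(Add(-9, Mul(-1, 10)), -1)) = Mul(Rational(-23, 8), Pow(Add(-9, -10), -1)) = Mul(Rational(-23, 8), Pow(-19, -1)) = Mul(Rational(-23, 8), Rational(-1, 19)) = Rational(23, 152)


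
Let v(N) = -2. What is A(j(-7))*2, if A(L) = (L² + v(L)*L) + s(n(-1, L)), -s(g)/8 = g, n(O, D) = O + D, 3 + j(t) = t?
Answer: 416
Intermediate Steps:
j(t) = -3 + t
n(O, D) = D + O
s(g) = -8*g
A(L) = 8 + L² - 10*L (A(L) = (L² - 2*L) - 8*(L - 1) = (L² - 2*L) - 8*(-1 + L) = (L² - 2*L) + (8 - 8*L) = 8 + L² - 10*L)
A(j(-7))*2 = (8 + (-3 - 7)² - 10*(-3 - 7))*2 = (8 + (-10)² - 10*(-10))*2 = (8 + 100 + 100)*2 = 208*2 = 416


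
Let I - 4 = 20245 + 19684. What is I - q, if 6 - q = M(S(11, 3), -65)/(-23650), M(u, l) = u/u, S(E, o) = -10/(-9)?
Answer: 944273549/23650 ≈ 39927.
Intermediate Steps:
S(E, o) = 10/9 (S(E, o) = -10*(-⅑) = 10/9)
M(u, l) = 1
I = 39933 (I = 4 + (20245 + 19684) = 4 + 39929 = 39933)
q = 141901/23650 (q = 6 - 1/(-23650) = 6 - (-1)/23650 = 6 - 1*(-1/23650) = 6 + 1/23650 = 141901/23650 ≈ 6.0000)
I - q = 39933 - 1*141901/23650 = 39933 - 141901/23650 = 944273549/23650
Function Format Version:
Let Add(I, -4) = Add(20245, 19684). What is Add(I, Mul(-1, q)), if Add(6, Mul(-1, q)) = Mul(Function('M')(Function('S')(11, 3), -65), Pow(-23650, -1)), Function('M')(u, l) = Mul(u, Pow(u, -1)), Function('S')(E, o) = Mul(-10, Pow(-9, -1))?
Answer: Rational(944273549, 23650) ≈ 39927.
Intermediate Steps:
Function('S')(E, o) = Rational(10, 9) (Function('S')(E, o) = Mul(-10, Rational(-1, 9)) = Rational(10, 9))
Function('M')(u, l) = 1
I = 39933 (I = Add(4, Add(20245, 19684)) = Add(4, 39929) = 39933)
q = Rational(141901, 23650) (q = Add(6, Mul(-1, Mul(1, Pow(-23650, -1)))) = Add(6, Mul(-1, Mul(1, Rational(-1, 23650)))) = Add(6, Mul(-1, Rational(-1, 23650))) = Add(6, Rational(1, 23650)) = Rational(141901, 23650) ≈ 6.0000)
Add(I, Mul(-1, q)) = Add(39933, Mul(-1, Rational(141901, 23650))) = Add(39933, Rational(-141901, 23650)) = Rational(944273549, 23650)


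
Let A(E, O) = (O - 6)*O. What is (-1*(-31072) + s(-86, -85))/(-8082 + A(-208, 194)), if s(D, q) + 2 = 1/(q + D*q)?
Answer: 224480751/205117750 ≈ 1.0944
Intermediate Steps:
A(E, O) = O*(-6 + O) (A(E, O) = (-6 + O)*O = O*(-6 + O))
s(D, q) = -2 + 1/(q + D*q)
(-1*(-31072) + s(-86, -85))/(-8082 + A(-208, 194)) = (-1*(-31072) + (1 - 2*(-85) - 2*(-86)*(-85))/((-85)*(1 - 86)))/(-8082 + 194*(-6 + 194)) = (31072 - 1/85*(1 + 170 - 14620)/(-85))/(-8082 + 194*188) = (31072 - 1/85*(-1/85)*(-14449))/(-8082 + 36472) = (31072 - 14449/7225)/28390 = (224480751/7225)*(1/28390) = 224480751/205117750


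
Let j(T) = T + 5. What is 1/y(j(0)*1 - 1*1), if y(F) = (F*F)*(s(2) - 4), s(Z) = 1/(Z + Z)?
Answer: -1/60 ≈ -0.016667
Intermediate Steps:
j(T) = 5 + T
s(Z) = 1/(2*Z)
y(F) = -15*F**2/4 (y(F) = (F*F)*((1/2)/2 - 4) = F**2*((1/2)*(1/2) - 4) = F**2*(1/4 - 4) = F**2*(-15/4) = -15*F**2/4)
1/y(j(0)*1 - 1*1) = 1/(-15*((5 + 0)*1 - 1*1)**2/4) = 1/(-15*(5*1 - 1)**2/4) = 1/(-15*(5 - 1)**2/4) = 1/(-15/4*4**2) = 1/(-15/4*16) = 1/(-60) = -1/60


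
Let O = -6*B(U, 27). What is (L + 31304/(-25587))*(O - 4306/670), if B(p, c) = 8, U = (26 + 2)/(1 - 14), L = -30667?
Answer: 14307577919089/8571645 ≈ 1.6692e+6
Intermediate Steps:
U = -28/13 (U = 28/(-13) = 28*(-1/13) = -28/13 ≈ -2.1538)
O = -48 (O = -6*8 = -48)
(L + 31304/(-25587))*(O - 4306/670) = (-30667 + 31304/(-25587))*(-48 - 4306/670) = (-30667 + 31304*(-1/25587))*(-48 - 4306*1/670) = (-30667 - 31304/25587)*(-48 - 2153/335) = -784707833/25587*(-18233/335) = 14307577919089/8571645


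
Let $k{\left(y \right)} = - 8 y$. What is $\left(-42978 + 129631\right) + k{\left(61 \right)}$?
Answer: $86165$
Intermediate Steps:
$\left(-42978 + 129631\right) + k{\left(61 \right)} = \left(-42978 + 129631\right) - 488 = 86653 - 488 = 86165$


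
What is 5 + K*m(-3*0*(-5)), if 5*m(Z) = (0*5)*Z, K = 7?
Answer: 5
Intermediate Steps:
m(Z) = 0 (m(Z) = ((0*5)*Z)/5 = (0*Z)/5 = (1/5)*0 = 0)
5 + K*m(-3*0*(-5)) = 5 + 7*0 = 5 + 0 = 5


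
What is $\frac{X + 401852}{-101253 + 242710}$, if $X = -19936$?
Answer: $\frac{381916}{141457} \approx 2.6999$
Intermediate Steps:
$\frac{X + 401852}{-101253 + 242710} = \frac{-19936 + 401852}{-101253 + 242710} = \frac{381916}{141457}$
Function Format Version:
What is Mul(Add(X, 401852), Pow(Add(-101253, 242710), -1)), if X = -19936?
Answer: Rational(381916, 141457) ≈ 2.6999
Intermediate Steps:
Mul(Add(X, 401852), Pow(Add(-101253, 242710), -1)) = Mul(Add(-19936, 401852), Pow(Add(-101253, 242710), -1)) = Mul(381916, Pow(141457, -1)) = Mul(381916, Rational(1, 141457)) = Rational(381916, 141457)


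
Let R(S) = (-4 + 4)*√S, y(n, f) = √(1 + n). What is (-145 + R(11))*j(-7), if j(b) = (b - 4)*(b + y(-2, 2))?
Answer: -11165 + 1595*I ≈ -11165.0 + 1595.0*I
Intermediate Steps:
j(b) = (-4 + b)*(I + b) (j(b) = (b - 4)*(b + √(1 - 2)) = (-4 + b)*(b + √(-1)) = (-4 + b)*(b + I) = (-4 + b)*(I + b))
R(S) = 0 (R(S) = 0*√S = 0)
(-145 + R(11))*j(-7) = (-145 + 0)*((-7)² - 4*I - 7*(-4 + I)) = -145*(49 - 4*I + (28 - 7*I)) = -145*(77 - 11*I) = -11165 + 1595*I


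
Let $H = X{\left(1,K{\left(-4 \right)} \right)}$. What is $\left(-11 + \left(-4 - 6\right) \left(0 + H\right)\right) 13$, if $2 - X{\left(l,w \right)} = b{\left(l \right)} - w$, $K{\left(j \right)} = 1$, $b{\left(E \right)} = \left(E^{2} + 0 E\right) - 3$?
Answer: $-793$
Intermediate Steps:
$b{\left(E \right)} = -3 + E^{2}$ ($b{\left(E \right)} = \left(E^{2} + 0\right) - 3 = E^{2} - 3 = -3 + E^{2}$)
$X{\left(l,w \right)} = 5 + w - l^{2}$ ($X{\left(l,w \right)} = 2 - \left(\left(-3 + l^{2}\right) - w\right) = 2 - \left(-3 + l^{2} - w\right) = 2 + \left(3 + w - l^{2}\right) = 5 + w - l^{2}$)
$H = 5$ ($H = 5 + 1 - 1^{2} = 5 + 1 - 1 = 5$)
$\left(-11 + \left(-4 - 6\right) \left(0 + H\right)\right) 13 = \left(-11 + \left(-4 - 6\right) \left(0 + 5\right)\right) 13 = \left(-11 - 50\right) 13 = \left(-61\right) 13 = -793$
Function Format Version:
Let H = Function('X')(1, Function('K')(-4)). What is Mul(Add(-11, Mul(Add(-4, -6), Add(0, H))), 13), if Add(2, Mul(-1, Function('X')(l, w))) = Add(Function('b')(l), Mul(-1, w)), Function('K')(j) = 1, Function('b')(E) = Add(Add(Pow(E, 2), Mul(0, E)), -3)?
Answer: -793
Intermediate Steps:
Function('b')(E) = Add(-3, Pow(E, 2)) (Function('b')(E) = Add(Add(Pow(E, 2), 0), -3) = Add(Pow(E, 2), -3) = Add(-3, Pow(E, 2)))
Function('X')(l, w) = Add(5, w, Mul(-1, Pow(l, 2))) (Function('X')(l, w) = Add(2, Mul(-1, Add(Add(-3, Pow(l, 2)), Mul(-1, w)))) = Add(2, Mul(-1, Add(-3, Pow(l, 2), Mul(-1, w)))) = Add(2, Add(3, w, Mul(-1, Pow(l, 2)))) = Add(5, w, Mul(-1, Pow(l, 2))))
H = 5 (H = Add(5, 1, Mul(-1, Pow(1, 2))) = Add(5, 1, Mul(-1, 1)) = Add(5, 1, -1) = 5)
Mul(Add(-11, Mul(Add(-4, -6), Add(0, H))), 13) = Mul(Add(-11, Mul(Add(-4, -6), Add(0, 5))), 13) = Mul(Add(-11, Mul(-10, 5)), 13) = Mul(Add(-11, -50), 13) = Mul(-61, 13) = -793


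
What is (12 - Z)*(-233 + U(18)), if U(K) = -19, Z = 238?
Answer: 56952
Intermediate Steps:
(12 - Z)*(-233 + U(18)) = (12 - 1*238)*(-233 - 19) = (12 - 238)*(-252) = -226*(-252) = 56952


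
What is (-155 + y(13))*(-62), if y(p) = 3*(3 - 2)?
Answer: 9424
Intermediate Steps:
y(p) = 3 (y(p) = 3*1 = 3)
(-155 + y(13))*(-62) = (-155 + 3)*(-62) = -152*(-62) = 9424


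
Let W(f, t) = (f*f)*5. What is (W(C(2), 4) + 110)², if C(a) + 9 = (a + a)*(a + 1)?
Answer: 24025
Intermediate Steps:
C(a) = -9 + 2*a*(1 + a) (C(a) = -9 + (a + a)*(a + 1) = -9 + (2*a)*(1 + a) = -9 + 2*a*(1 + a))
W(f, t) = 5*f² (W(f, t) = f²*5 = 5*f²)
(W(C(2), 4) + 110)² = (5*(-9 + 2*2 + 2*2²)² + 110)² = (5*(-9 + 4 + 2*4)² + 110)² = (5*(-9 + 4 + 8)² + 110)² = (5*3² + 110)² = (5*9 + 110)² = (45 + 110)² = 155² = 24025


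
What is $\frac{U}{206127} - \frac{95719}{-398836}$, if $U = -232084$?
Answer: $- \frac{72833183911}{82210868172} \approx -0.88593$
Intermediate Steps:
$\frac{U}{206127} - \frac{95719}{-398836} = - \frac{232084}{206127} - \frac{95719}{-398836} = \left(-232084\right) \frac{1}{206127} - - \frac{95719}{398836} = - \frac{232084}{206127} + \frac{95719}{398836} = - \frac{72833183911}{82210868172}$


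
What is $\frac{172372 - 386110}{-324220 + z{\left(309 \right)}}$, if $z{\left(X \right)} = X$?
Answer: $\frac{30534}{46273} \approx 0.65987$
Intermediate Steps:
$\frac{172372 - 386110}{-324220 + z{\left(309 \right)}} = \frac{172372 - 386110}{-324220 + 309} = \frac{172372 - 386110}{-323911} = \left(172372 - 386110\right) \left(- \frac{1}{323911}\right) = \left(-213738\right) \left(- \frac{1}{323911}\right) = \frac{30534}{46273}$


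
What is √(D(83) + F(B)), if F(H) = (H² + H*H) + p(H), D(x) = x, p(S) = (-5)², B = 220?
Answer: 2*√24227 ≈ 311.30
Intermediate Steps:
p(S) = 25
F(H) = 25 + 2*H² (F(H) = (H² + H*H) + 25 = (H² + H²) + 25 = 2*H² + 25 = 25 + 2*H²)
√(D(83) + F(B)) = √(83 + (25 + 2*220²)) = √(83 + (25 + 2*48400)) = √(83 + (25 + 96800)) = √(83 + 96825) = √96908 = 2*√24227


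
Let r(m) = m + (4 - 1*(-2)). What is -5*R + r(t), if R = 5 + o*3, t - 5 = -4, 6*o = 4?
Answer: -28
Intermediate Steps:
o = ⅔ (o = (⅙)*4 = ⅔ ≈ 0.66667)
t = 1 (t = 5 - 4 = 1)
r(m) = 6 + m (r(m) = m + (4 + 2) = m + 6 = 6 + m)
R = 7 (R = 5 + (⅔)*3 = 5 + 2 = 7)
-5*R + r(t) = -5*7 + (6 + 1) = -35 + 7 = -28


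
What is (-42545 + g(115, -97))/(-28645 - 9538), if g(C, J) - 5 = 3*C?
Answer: 42195/38183 ≈ 1.1051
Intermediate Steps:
g(C, J) = 5 + 3*C
(-42545 + g(115, -97))/(-28645 - 9538) = (-42545 + (5 + 3*115))/(-28645 - 9538) = (-42545 + (5 + 345))/(-38183) = (-42545 + 350)*(-1/38183) = -42195*(-1/38183) = 42195/38183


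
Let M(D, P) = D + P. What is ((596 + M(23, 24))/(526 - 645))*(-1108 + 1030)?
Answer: 50154/119 ≈ 421.46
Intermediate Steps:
((596 + M(23, 24))/(526 - 645))*(-1108 + 1030) = ((596 + (23 + 24))/(526 - 645))*(-1108 + 1030) = ((596 + 47)/(-119))*(-78) = (643*(-1/119))*(-78) = -643/119*(-78) = 50154/119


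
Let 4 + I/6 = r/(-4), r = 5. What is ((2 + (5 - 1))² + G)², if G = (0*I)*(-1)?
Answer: 1296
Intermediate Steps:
I = -63/2 (I = -24 + 6*(5/(-4)) = -24 + 6*(5*(-¼)) = -24 + 6*(-5/4) = -24 - 15/2 = -63/2 ≈ -31.500)
G = 0 (G = (0*(-63/2))*(-1) = 0*(-1) = 0)
((2 + (5 - 1))² + G)² = ((2 + (5 - 1))² + 0)² = ((2 + 4)² + 0)² = (6² + 0)² = (36 + 0)² = 36² = 1296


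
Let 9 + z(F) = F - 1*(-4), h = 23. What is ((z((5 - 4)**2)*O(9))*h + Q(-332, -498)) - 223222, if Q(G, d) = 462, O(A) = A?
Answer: -223588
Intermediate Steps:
z(F) = -5 + F (z(F) = -9 + (F - 1*(-4)) = -9 + (F + 4) = -9 + (4 + F) = -5 + F)
((z((5 - 4)**2)*O(9))*h + Q(-332, -498)) - 223222 = (((-5 + (5 - 4)**2)*9)*23 + 462) - 223222 = (((-5 + 1**2)*9)*23 + 462) - 223222 = (((-5 + 1)*9)*23 + 462) - 223222 = (-4*9*23 + 462) - 223222 = (-36*23 + 462) - 223222 = (-828 + 462) - 223222 = -366 - 223222 = -223588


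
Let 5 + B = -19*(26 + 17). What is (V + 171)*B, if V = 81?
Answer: -207144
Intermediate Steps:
B = -822 (B = -5 - 19*(26 + 17) = -5 - 19*43 = -5 - 817 = -822)
(V + 171)*B = (81 + 171)*(-822) = 252*(-822) = -207144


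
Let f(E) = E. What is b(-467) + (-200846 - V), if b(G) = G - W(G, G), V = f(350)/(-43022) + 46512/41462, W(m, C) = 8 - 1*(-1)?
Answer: -12825563359299/63706363 ≈ -2.0132e+5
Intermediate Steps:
W(m, C) = 9 (W(m, C) = 8 + 1 = 9)
V = 70947413/63706363 (V = 350/(-43022) + 46512/41462 = 350*(-1/43022) + 46512*(1/41462) = -25/3073 + 23256/20731 = 70947413/63706363 ≈ 1.1137)
b(G) = -9 + G (b(G) = G - 1*9 = G - 9 = -9 + G)
b(-467) + (-200846 - V) = (-9 - 467) + (-200846 - 1*70947413/63706363) = -476 + (-200846 - 70947413/63706363) = -476 - 12795239130511/63706363 = -12825563359299/63706363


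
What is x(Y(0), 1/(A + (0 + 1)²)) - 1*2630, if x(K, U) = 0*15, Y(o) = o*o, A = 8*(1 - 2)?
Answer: -2630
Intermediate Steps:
A = -8 (A = 8*(-1) = -8)
Y(o) = o²
x(K, U) = 0
x(Y(0), 1/(A + (0 + 1)²)) - 1*2630 = 0 - 1*2630 = 0 - 2630 = -2630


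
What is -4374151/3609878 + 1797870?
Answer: 6490086985709/3609878 ≈ 1.7979e+6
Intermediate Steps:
-4374151/3609878 + 1797870 = 6490086985709/3609878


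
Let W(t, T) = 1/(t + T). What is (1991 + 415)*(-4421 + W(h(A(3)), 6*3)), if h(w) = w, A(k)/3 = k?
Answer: -95731532/9 ≈ -1.0637e+7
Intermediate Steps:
A(k) = 3*k
W(t, T) = 1/(T + t)
(1991 + 415)*(-4421 + W(h(A(3)), 6*3)) = (1991 + 415)*(-4421 + 1/(6*3 + 3*3)) = 2406*(-4421 + 1/(18 + 9)) = 2406*(-4421 + 1/27) = 2406*(-119366/27) = -95731532/9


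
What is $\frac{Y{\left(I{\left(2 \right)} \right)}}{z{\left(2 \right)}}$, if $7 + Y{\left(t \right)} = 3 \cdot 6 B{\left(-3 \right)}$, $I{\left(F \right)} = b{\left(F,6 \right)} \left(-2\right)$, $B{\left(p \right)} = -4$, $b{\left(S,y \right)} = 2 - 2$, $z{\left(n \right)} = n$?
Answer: $- \frac{79}{2} \approx -39.5$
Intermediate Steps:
$b{\left(S,y \right)} = 0$ ($b{\left(S,y \right)} = 2 - 2 = 0$)
$I{\left(F \right)} = 0$ ($I{\left(F \right)} = 0 \left(-2\right) = 0$)
$Y{\left(t \right)} = -79$ ($Y{\left(t \right)} = -7 + 3 \cdot 6 \left(-4\right) = -7 + 18 \left(-4\right) = -7 - 72 = -79$)
$\frac{Y{\left(I{\left(2 \right)} \right)}}{z{\left(2 \right)}} = - \frac{79}{2}$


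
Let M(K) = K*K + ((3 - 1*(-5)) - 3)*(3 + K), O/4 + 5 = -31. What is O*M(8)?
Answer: -17136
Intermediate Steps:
O = -144 (O = -20 + 4*(-31) = -20 - 124 = -144)
M(K) = 15 + K² + 5*K (M(K) = K² + ((3 + 5) - 3)*(3 + K) = K² + (8 - 3)*(3 + K) = K² + 5*(3 + K) = K² + (15 + 5*K) = 15 + K² + 5*K)
O*M(8) = -144*(15 + 8² + 5*8) = -144*(15 + 64 + 40) = -144*119 = -17136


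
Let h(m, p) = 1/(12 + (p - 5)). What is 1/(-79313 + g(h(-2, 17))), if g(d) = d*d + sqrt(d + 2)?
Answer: -26314149312/2087054078020993 - 193536*sqrt(6)/2087054078020993 ≈ -1.2609e-5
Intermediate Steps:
h(m, p) = 1/(7 + p) (h(m, p) = 1/(12 + (-5 + p)) = 1/(7 + p))
g(d) = d**2 + sqrt(2 + d)
1/(-79313 + g(h(-2, 17))) = 1/(-79313 + ((1/(7 + 17))**2 + sqrt(2 + 1/(7 + 17)))) = 1/(-79313 + ((1/24)**2 + sqrt(2 + 1/24))) = 1/(-79313 + (1/576 + sqrt(49/24))) = 1/(-79313 + (1/576 + 7*sqrt(6)/12)) = 1/(-45684287/576 + 7*sqrt(6)/12)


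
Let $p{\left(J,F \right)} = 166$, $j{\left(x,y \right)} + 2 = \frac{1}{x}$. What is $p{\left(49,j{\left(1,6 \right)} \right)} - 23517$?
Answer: $-23351$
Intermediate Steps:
$j{\left(x,y \right)} = -2 + \frac{1}{x}$
$p{\left(49,j{\left(1,6 \right)} \right)} - 23517 = 166 - 23517 = -23351$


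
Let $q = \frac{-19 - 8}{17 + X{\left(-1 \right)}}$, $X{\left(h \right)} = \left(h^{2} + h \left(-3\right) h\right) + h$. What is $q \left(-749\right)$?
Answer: $\frac{2889}{2} \approx 1444.5$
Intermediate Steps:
$X{\left(h \right)} = h - 2 h^{2}$ ($X{\left(h \right)} = \left(h^{2} + - 3 h h\right) + h = \left(h^{2} - 3 h^{2}\right) + h = - 2 h^{2} + h = h - 2 h^{2}$)
$q = - \frac{27}{14}$ ($q = \frac{-19 - 8}{17 - \left(1 - -2\right)} = - \frac{27}{17 - \left(1 + 2\right)} = - \frac{27}{17 - 3} = - \frac{27}{14} \approx -1.9286$)
$q \left(-749\right) = \left(- \frac{27}{14}\right) \left(-749\right) = \frac{2889}{2}$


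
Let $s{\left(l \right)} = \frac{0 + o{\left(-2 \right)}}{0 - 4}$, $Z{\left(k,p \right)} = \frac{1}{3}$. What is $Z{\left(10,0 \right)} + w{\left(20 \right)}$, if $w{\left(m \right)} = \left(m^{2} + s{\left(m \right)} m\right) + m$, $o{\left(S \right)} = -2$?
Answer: $\frac{1291}{3} \approx 430.33$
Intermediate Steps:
$Z{\left(k,p \right)} = \frac{1}{3}$
$s{\left(l \right)} = \frac{1}{2}$ ($s{\left(l \right)} = \frac{0 - 2}{0 - 4} = - \frac{2}{-4} = \left(-2\right) \left(- \frac{1}{4}\right) = \frac{1}{2}$)
$w{\left(m \right)} = m^{2} + \frac{3 m}{2}$ ($w{\left(m \right)} = \left(m^{2} + \frac{m}{2}\right) + m = m^{2} + \frac{3 m}{2}$)
$Z{\left(10,0 \right)} + w{\left(20 \right)} = \frac{1}{3} + \frac{1}{2} \cdot 20 \left(3 + 2 \cdot 20\right) = \frac{1}{3} + \frac{1}{2} \cdot 20 \left(3 + 40\right) = \frac{1}{3} + \frac{1}{2} \cdot 20 \cdot 43 = \frac{1}{3} + 430 = \frac{1291}{3}$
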